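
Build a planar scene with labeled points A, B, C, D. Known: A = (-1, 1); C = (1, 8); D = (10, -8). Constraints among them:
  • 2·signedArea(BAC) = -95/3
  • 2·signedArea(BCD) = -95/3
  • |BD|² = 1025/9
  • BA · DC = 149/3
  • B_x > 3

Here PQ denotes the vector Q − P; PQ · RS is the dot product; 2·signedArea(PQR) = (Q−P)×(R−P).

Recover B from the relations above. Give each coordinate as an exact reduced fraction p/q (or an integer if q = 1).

1. B_x = 10/3  [2·signedArea(BAC) = -95/3 ∩ 2·signedArea(BCD) = -95/3]
2. B_y = 1/3  [2·signedArea(BAC) = -95/3 ∩ 2·signedArea(BCD) = -95/3]
   → B = (10/3, 1/3)

B = (10/3, 1/3)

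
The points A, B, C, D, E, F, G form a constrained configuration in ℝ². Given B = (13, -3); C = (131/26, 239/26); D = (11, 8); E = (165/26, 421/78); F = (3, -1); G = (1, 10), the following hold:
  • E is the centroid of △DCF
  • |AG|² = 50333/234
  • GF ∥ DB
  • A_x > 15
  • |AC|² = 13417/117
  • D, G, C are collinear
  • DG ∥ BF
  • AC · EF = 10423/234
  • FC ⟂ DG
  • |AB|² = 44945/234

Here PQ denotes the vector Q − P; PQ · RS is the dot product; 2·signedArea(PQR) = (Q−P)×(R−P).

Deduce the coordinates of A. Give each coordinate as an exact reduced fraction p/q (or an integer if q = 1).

A = (407/26, 827/78)

1. A_x = 407/26  [line 87/26·x + 499/78·y + -28129/234 = 0 ∩ |AC|² = 13417/117]
2. A_y = 827/78  [line 87/26·x + 499/78·y + -28129/234 = 0 ∩ |AC|² = 13417/117]
   → A = (407/26, 827/78)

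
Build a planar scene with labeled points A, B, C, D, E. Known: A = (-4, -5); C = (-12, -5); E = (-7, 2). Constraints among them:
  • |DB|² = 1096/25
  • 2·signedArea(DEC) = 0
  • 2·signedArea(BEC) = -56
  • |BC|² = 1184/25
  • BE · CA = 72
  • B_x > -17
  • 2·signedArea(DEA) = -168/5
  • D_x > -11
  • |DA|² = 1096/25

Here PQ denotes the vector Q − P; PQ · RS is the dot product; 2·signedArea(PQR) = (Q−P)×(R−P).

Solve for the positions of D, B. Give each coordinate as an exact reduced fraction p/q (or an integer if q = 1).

B = (-16, 3/5)
D = (-10, -11/5)

1. D_x = -10  [2·signedArea(DEC) = 0 ∩ 2·signedArea(DEA) = -168/5]
2. D_y = -11/5  [2·signedArea(DEC) = 0 ∩ 2·signedArea(DEA) = -168/5]
   → D = (-10, -11/5)
3. B_x = -16  [BE · CA = 72 ∩ 2·signedArea(BEC) = -56]
4. B_y = 3/5  [BE · CA = 72 ∩ 2·signedArea(BEC) = -56]
   → B = (-16, 3/5)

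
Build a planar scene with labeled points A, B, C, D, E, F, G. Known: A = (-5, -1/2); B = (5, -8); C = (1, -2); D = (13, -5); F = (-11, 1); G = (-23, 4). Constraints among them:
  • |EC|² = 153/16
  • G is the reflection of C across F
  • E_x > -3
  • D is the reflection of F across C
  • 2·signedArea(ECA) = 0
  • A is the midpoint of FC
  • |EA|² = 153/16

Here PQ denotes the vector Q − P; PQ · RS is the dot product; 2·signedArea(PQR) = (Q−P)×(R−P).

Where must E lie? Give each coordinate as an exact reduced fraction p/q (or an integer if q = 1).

E = (-2, -5/4)

1. E_x = -2  [line -3/2·x + -6·y + -21/2 = 0 ∩ |EA|² = 153/16]
2. E_y = -5/4  [line -3/2·x + -6·y + -21/2 = 0 ∩ |EA|² = 153/16]
   → E = (-2, -5/4)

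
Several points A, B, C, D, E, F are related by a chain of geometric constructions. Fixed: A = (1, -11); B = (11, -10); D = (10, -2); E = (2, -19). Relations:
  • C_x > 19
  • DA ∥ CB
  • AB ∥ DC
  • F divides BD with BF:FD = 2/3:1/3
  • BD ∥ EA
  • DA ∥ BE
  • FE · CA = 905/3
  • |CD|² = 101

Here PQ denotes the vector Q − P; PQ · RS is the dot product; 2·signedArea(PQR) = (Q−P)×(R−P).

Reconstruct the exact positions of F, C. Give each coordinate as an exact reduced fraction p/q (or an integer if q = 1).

1. F_x = 31/3  [F divides BD with BF:FD = 2/3:1/3]
2. F_y = -14/3  [F divides BD with BF:FD = 2/3:1/3]
   → F = (31/3, -14/3)
3. C_x = 20  [DA ∥ CB ∩ AB ∥ DC]
4. C_y = -1  [DA ∥ CB ∩ AB ∥ DC]
   → C = (20, -1)

C = (20, -1)
F = (31/3, -14/3)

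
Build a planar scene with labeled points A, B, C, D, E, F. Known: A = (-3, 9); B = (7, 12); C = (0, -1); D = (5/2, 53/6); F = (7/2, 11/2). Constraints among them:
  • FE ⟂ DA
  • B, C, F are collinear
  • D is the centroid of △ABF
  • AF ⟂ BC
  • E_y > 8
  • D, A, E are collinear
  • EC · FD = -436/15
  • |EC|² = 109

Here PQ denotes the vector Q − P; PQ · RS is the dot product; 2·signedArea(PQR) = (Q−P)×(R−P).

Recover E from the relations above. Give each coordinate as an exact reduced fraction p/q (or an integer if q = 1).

E = (18/5, 44/5)

1. E_x = 18/5  [D, A, E are collinear ∩ FE ⟂ DA]
2. E_y = 44/5  [D, A, E are collinear ∩ FE ⟂ DA]
   → E = (18/5, 44/5)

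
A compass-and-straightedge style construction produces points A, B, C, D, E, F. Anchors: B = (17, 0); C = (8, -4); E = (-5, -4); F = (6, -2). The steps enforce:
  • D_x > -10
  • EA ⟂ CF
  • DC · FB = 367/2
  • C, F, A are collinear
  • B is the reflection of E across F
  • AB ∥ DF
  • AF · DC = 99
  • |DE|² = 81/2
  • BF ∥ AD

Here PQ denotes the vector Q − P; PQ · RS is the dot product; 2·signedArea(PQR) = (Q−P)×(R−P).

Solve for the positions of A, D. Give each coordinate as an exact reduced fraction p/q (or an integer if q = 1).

A = (3/2, 5/2)
D = (-19/2, 1/2)

1. A_x = 3/2  [C, F, A are collinear ∩ EA ⟂ CF]
2. A_y = 5/2  [C, F, A are collinear ∩ EA ⟂ CF]
   → A = (3/2, 5/2)
3. D_x = -19/2  [AB ∥ DF ∩ BF ∥ AD]
4. D_y = 1/2  [AB ∥ DF ∩ BF ∥ AD]
   → D = (-19/2, 1/2)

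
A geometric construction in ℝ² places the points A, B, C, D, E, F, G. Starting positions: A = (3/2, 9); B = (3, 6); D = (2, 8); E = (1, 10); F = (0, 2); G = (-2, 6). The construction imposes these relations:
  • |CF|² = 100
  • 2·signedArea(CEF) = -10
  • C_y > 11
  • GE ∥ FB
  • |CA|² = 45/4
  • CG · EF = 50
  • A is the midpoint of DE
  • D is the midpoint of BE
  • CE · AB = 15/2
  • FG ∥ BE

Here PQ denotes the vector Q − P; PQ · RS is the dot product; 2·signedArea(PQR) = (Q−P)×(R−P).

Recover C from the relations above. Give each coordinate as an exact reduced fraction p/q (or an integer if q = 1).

1. C_x = 0  [CG · EF = 50 ∩ 2·signedArea(CEF) = -10]
2. C_y = 12  [CG · EF = 50 ∩ 2·signedArea(CEF) = -10]
   → C = (0, 12)

C = (0, 12)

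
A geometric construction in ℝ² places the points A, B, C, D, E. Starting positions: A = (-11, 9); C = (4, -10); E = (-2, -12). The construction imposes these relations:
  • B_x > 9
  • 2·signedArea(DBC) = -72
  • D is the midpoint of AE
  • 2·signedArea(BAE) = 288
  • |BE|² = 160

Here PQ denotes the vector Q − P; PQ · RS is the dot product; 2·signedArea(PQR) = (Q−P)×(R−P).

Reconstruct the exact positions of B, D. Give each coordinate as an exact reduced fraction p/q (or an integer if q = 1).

B = (10, -8)
D = (-13/2, -3/2)

1. D_x = -13/2  [D is the midpoint of AE]
2. D_y = -3/2  [D is the midpoint of AE]
   → D = (-13/2, -3/2)
3. B_x = 10  [2·signedArea(BAE) = 288 ∩ 2·signedArea(DBC) = -72]
4. B_y = -8  [2·signedArea(BAE) = 288 ∩ 2·signedArea(DBC) = -72]
   → B = (10, -8)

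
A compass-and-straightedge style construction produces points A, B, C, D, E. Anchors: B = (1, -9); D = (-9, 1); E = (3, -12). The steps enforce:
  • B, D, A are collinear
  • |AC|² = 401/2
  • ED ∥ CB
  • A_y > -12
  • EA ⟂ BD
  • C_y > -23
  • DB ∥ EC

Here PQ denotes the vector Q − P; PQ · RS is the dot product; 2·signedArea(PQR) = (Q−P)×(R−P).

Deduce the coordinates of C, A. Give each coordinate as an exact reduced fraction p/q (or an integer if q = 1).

1. C_x = 13  [ED ∥ CB ∩ DB ∥ EC]
2. C_y = -22  [ED ∥ CB ∩ DB ∥ EC]
   → C = (13, -22)
3. A_x = 7/2  [B, D, A are collinear ∩ EA ⟂ BD]
4. A_y = -23/2  [B, D, A are collinear ∩ EA ⟂ BD]
   → A = (7/2, -23/2)

A = (7/2, -23/2)
C = (13, -22)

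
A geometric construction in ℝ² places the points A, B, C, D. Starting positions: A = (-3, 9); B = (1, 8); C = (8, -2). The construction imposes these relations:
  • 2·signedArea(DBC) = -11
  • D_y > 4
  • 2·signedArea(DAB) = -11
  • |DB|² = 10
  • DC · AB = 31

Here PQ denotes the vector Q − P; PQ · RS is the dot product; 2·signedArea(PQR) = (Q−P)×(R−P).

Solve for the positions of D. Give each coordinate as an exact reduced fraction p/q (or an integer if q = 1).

D = (2, 5)

1. D_x = 2  [DC · AB = 31 ∩ 2·signedArea(DAB) = -11]
2. D_y = 5  [DC · AB = 31 ∩ 2·signedArea(DAB) = -11]
   → D = (2, 5)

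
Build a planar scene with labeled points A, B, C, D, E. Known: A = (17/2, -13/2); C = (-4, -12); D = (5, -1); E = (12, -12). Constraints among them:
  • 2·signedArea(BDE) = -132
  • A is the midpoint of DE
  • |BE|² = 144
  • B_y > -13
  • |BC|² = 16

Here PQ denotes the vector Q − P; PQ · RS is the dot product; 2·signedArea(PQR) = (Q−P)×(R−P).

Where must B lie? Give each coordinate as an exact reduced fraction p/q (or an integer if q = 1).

1. B_x = 0  [line 11·x + 7·y + 84 = 0 ∩ |BE|² = 144]
2. B_y = -12  [line 11·x + 7·y + 84 = 0 ∩ |BE|² = 144]
   → B = (0, -12)

B = (0, -12)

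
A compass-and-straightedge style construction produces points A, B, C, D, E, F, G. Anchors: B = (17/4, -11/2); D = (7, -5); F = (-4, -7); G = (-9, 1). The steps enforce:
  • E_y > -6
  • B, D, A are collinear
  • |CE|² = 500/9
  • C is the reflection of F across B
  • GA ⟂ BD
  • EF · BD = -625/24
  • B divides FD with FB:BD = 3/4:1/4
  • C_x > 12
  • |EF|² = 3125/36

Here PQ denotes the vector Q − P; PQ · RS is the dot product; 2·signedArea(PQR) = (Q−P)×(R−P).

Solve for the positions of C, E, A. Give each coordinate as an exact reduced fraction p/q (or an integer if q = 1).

1. C_x = 25/2  [C is the reflection of F across B]
2. C_y = -4  [C is the reflection of F across B]
   → C = (25/2, -4)
3. E_x = 31/6  [line -11/4·x + -1/2·y + 277/24 = 0 ∩ |EF|² = 3125/36]
4. E_y = -16/3  [line -11/4·x + -1/2·y + 277/24 = 0 ∩ |EF|² = 3125/36]
   → E = (31/6, -16/3)
5. A_x = -929/125  [B, D, A are collinear ∩ GA ⟂ BD]
6. A_y = -953/125  [B, D, A are collinear ∩ GA ⟂ BD]
   → A = (-929/125, -953/125)

A = (-929/125, -953/125)
C = (25/2, -4)
E = (31/6, -16/3)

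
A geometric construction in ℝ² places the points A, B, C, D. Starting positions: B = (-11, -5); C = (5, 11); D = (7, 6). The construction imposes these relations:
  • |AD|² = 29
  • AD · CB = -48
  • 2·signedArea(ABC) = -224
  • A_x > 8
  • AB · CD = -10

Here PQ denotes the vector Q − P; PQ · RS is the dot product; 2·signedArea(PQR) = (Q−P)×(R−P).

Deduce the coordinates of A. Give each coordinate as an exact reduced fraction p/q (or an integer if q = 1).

A = (9, 1)

1. A_x = 9  [AD · CB = -48 ∩ AB · CD = -10]
2. A_y = 1  [AD · CB = -48 ∩ AB · CD = -10]
   → A = (9, 1)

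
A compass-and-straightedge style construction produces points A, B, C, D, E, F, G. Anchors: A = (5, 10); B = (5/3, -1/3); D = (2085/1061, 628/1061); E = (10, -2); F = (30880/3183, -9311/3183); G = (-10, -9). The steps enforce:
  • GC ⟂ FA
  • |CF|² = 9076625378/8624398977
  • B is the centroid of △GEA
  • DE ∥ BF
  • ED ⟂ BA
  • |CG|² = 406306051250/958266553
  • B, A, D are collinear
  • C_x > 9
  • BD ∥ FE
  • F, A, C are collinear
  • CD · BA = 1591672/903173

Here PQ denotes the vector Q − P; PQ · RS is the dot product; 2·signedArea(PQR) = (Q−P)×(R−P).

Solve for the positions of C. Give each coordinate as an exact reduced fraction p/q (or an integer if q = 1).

1. C_x = 8960611695/958266553  [F, A, C are collinear ∩ GC ⟂ FA]
2. C_y = -1879299352/958266553  [F, A, C are collinear ∩ GC ⟂ FA]
   → C = (8960611695/958266553, -1879299352/958266553)

C = (8960611695/958266553, -1879299352/958266553)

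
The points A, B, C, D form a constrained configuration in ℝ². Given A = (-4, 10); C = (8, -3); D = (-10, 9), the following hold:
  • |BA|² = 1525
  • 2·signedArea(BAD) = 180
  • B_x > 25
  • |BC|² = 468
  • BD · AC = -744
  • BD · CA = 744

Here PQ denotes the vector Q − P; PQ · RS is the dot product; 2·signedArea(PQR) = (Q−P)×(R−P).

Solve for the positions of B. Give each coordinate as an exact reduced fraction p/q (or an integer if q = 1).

B = (26, -15)

1. B_x = 26  [BD · AC = -744 ∩ 2·signedArea(BAD) = 180]
2. B_y = -15  [BD · AC = -744 ∩ 2·signedArea(BAD) = 180]
   → B = (26, -15)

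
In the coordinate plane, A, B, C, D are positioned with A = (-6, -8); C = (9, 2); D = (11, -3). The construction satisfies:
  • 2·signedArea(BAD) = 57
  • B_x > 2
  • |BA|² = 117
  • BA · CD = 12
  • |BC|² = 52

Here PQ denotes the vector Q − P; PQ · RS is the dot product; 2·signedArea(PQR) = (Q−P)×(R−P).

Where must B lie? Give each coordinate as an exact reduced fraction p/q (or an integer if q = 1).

1. B_x = 3  [2·signedArea(BAD) = 57 ∩ BA · CD = 12]
2. B_y = -2  [2·signedArea(BAD) = 57 ∩ BA · CD = 12]
   → B = (3, -2)

B = (3, -2)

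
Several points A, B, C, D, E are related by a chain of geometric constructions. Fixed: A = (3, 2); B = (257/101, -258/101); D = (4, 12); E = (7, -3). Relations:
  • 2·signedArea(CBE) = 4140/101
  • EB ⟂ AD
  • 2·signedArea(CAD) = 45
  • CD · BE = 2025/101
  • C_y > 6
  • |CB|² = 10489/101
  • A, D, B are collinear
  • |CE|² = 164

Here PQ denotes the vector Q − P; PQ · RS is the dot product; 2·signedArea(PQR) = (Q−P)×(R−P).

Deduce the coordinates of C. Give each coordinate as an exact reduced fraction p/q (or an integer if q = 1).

C = (-1, 7)

1. C_x = -1  [2·signedArea(CAD) = 45 ∩ 2·signedArea(CBE) = 4140/101]
2. C_y = 7  [2·signedArea(CAD) = 45 ∩ 2·signedArea(CBE) = 4140/101]
   → C = (-1, 7)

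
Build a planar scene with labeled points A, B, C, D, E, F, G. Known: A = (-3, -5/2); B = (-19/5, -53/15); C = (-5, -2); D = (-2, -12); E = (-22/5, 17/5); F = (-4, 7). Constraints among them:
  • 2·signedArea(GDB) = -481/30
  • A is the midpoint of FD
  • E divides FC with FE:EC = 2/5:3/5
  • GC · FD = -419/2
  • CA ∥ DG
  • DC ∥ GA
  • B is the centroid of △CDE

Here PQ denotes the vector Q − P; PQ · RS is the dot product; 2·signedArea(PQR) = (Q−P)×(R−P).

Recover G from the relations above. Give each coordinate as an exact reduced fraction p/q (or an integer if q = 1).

1. G_x = 0  [DC ∥ GA ∩ CA ∥ DG]
2. G_y = -25/2  [DC ∥ GA ∩ CA ∥ DG]
   → G = (0, -25/2)

G = (0, -25/2)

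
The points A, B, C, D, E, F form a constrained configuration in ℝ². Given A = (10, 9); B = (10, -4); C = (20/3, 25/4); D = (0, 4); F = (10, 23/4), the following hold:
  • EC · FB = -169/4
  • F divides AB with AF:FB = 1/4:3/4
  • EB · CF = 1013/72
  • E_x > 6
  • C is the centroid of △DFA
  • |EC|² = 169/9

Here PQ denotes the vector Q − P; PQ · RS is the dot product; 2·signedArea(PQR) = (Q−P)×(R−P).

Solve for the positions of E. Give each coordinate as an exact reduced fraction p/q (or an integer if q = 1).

E = (20/3, 23/12)

1. E_x = 20/3  [EC · FB = -169/4 ∩ EB · CF = 1013/72]
2. E_y = 23/12  [EC · FB = -169/4 ∩ EB · CF = 1013/72]
   → E = (20/3, 23/12)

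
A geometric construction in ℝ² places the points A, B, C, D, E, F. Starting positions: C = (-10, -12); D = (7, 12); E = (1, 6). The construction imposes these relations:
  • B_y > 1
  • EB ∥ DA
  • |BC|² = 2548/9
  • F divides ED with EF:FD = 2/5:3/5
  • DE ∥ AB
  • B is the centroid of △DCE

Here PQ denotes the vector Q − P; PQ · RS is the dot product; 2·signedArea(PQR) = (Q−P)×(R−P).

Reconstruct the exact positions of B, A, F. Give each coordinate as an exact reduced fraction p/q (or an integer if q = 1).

A = (16/3, 8)
B = (-2/3, 2)
F = (17/5, 42/5)

1. B_x = -2/3  [B is the centroid of △DCE]
2. B_y = 2  [B is the centroid of △DCE]
   → B = (-2/3, 2)
3. A_x = 16/3  [DE ∥ AB ∩ EB ∥ DA]
4. A_y = 8  [DE ∥ AB ∩ EB ∥ DA]
   → A = (16/3, 8)
5. F_x = 17/5  [F divides ED with EF:FD = 2/5:3/5]
6. F_y = 42/5  [F divides ED with EF:FD = 2/5:3/5]
   → F = (17/5, 42/5)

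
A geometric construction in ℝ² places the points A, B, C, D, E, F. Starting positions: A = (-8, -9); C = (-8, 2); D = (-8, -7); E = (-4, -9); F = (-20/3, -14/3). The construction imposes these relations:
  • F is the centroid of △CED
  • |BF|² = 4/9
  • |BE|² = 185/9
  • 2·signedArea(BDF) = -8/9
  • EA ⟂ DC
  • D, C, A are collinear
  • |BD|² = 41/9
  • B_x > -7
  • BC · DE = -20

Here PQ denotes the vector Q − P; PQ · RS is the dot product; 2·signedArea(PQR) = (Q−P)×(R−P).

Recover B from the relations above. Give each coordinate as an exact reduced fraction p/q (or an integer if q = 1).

1. B_x = -20/3  [2·signedArea(BDF) = -8/9 ∩ BC · DE = -20]
2. B_y = -16/3  [2·signedArea(BDF) = -8/9 ∩ BC · DE = -20]
   → B = (-20/3, -16/3)

B = (-20/3, -16/3)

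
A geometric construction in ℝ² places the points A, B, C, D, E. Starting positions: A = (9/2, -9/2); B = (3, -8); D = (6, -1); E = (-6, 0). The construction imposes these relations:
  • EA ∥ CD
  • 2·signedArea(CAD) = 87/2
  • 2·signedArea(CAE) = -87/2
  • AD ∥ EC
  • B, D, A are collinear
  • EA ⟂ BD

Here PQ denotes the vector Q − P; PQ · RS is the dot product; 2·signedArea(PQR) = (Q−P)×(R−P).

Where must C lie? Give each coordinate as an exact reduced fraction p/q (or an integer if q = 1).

C = (-9/2, 7/2)

1. C_x = -9/2  [EA ∥ CD ∩ AD ∥ EC]
2. C_y = 7/2  [EA ∥ CD ∩ AD ∥ EC]
   → C = (-9/2, 7/2)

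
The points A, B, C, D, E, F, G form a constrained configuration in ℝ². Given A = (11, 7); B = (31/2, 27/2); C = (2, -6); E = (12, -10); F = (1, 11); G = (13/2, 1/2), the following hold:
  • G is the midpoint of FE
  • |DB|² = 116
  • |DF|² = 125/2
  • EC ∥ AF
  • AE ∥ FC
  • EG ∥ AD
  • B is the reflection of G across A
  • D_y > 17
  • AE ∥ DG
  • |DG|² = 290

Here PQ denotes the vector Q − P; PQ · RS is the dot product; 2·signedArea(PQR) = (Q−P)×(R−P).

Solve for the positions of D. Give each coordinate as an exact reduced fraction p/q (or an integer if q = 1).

1. D_x = 11/2  [AE ∥ DG ∩ EG ∥ AD]
2. D_y = 35/2  [AE ∥ DG ∩ EG ∥ AD]
   → D = (11/2, 35/2)

D = (11/2, 35/2)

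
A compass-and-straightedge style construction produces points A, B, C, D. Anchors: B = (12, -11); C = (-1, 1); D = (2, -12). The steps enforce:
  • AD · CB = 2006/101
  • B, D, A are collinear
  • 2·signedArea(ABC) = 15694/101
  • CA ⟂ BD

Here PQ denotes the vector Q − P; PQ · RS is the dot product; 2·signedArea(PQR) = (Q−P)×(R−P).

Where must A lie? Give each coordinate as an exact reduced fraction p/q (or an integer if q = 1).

1. A_x = 32/101  [B, D, A are collinear ∩ CA ⟂ BD]
2. A_y = -1229/101  [B, D, A are collinear ∩ CA ⟂ BD]
   → A = (32/101, -1229/101)

A = (32/101, -1229/101)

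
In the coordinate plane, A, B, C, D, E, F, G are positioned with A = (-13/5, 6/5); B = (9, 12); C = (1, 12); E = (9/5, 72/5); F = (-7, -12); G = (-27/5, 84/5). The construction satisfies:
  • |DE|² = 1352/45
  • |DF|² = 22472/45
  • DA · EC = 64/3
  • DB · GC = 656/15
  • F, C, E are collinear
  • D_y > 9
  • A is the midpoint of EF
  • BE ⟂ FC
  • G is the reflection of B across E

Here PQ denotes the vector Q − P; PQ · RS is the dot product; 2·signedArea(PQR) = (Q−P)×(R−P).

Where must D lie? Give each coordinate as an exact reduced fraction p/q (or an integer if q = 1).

D = (1/15, 46/5)

1. D_x = 1/15  [DA · EC = 64/3 ∩ DB · GC = 656/15]
2. D_y = 46/5  [DA · EC = 64/3 ∩ DB · GC = 656/15]
   → D = (1/15, 46/5)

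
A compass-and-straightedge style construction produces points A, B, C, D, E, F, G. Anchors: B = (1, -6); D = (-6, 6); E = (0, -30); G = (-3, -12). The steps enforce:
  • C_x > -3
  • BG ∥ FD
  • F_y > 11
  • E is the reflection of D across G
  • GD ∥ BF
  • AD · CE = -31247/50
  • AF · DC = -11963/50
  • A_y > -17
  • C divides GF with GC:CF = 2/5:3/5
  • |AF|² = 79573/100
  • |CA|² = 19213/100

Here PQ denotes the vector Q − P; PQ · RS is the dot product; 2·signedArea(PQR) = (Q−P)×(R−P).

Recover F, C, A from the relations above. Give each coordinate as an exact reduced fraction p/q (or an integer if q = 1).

1. F_x = -2  [BG ∥ FD ∩ GD ∥ BF]
2. F_y = 12  [BG ∥ FD ∩ GD ∥ BF]
   → F = (-2, 12)
3. C_x = -13/5  [C divides GF with GC:CF = 2/5:3/5]
4. C_y = -12/5  [C divides GF with GC:CF = 2/5:3/5]
   → C = (-13/5, -12/5)
5. A_x = -13/10  [AF · DC = -11963/50 ∩ AD · CE = -31247/50]
6. A_y = -81/5  [AF · DC = -11963/50 ∩ AD · CE = -31247/50]
   → A = (-13/10, -81/5)

A = (-13/10, -81/5)
C = (-13/5, -12/5)
F = (-2, 12)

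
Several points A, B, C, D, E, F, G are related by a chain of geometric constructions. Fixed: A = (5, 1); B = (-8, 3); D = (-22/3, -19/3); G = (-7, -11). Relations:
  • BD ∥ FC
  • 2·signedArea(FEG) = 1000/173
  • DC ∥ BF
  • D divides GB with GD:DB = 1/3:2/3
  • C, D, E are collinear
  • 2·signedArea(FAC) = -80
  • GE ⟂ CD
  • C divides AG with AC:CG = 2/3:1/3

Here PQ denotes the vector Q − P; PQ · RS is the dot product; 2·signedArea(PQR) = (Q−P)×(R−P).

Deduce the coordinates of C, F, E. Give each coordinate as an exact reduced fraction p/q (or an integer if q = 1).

1. C_x = -3  [C divides AG with AC:CG = 2/3:1/3]
2. C_y = -7  [C divides AG with AC:CG = 2/3:1/3]
   → C = (-3, -7)
3. F_x = -11/3  [BD ∥ FC ∩ DC ∥ BF]
4. F_y = 7/3  [BD ∥ FC ∩ DC ∥ BF]
   → F = (-11/3, 7/3)
5. E_x = -1091/173  [C, D, E are collinear ∩ GE ⟂ CD]
6. E_y = -1123/173  [C, D, E are collinear ∩ GE ⟂ CD]
   → E = (-1091/173, -1123/173)

C = (-3, -7)
E = (-1091/173, -1123/173)
F = (-11/3, 7/3)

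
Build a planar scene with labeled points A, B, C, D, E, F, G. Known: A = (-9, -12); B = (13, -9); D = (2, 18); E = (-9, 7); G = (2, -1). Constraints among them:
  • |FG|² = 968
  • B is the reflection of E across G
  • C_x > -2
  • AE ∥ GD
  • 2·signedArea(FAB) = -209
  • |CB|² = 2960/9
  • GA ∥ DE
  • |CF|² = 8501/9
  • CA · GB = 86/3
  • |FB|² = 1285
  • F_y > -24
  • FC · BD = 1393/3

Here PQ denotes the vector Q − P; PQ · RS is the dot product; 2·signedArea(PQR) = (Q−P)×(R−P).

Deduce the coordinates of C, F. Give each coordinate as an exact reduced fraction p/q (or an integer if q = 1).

C = (-5/3, 5/3)
F = (-20, -23)

1. C_x = -5/3  [line -11·x + 8·y + -95/3 = 0 ∩ |CB|² = 2960/9]
2. C_y = 5/3  [line -11·x + 8·y + -95/3 = 0 ∩ |CB|² = 2960/9]
   → C = (-5/3, 5/3)
3. F_x = -20  [FC · BD = 1393/3 ∩ 2·signedArea(FAB) = -209]
4. F_y = -23  [FC · BD = 1393/3 ∩ 2·signedArea(FAB) = -209]
   → F = (-20, -23)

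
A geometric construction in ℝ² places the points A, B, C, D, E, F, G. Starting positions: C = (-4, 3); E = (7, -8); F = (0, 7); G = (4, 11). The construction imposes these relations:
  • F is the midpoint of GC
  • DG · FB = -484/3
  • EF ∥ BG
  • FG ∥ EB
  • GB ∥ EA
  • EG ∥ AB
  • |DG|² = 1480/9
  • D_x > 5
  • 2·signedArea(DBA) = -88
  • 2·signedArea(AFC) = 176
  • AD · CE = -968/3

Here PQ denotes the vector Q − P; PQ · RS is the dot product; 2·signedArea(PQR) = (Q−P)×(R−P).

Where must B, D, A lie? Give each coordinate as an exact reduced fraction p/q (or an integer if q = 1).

1. B_x = 11  [EF ∥ BG ∩ FG ∥ EB]
2. B_y = -4  [EF ∥ BG ∩ FG ∥ EB]
   → B = (11, -4)
3. A_x = 14  [EG ∥ AB ∩ GB ∥ EA]
4. A_y = -23  [EG ∥ AB ∩ GB ∥ EA]
   → A = (14, -23)
5. D_x = 6  [2·signedArea(DBA) = -88 ∩ DG · FB = -484/3]
6. D_y = -5/3  [2·signedArea(DBA) = -88 ∩ DG · FB = -484/3]
   → D = (6, -5/3)

A = (14, -23)
B = (11, -4)
D = (6, -5/3)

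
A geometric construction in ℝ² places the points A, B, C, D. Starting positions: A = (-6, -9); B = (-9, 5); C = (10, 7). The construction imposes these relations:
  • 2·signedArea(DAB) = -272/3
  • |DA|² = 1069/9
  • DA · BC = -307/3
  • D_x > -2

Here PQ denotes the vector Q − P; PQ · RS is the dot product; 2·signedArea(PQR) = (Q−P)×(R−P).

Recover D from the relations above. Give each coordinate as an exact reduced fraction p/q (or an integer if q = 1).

1. D_x = -5/3  [DA · BC = -307/3 ∩ 2·signedArea(DAB) = -272/3]
2. D_y = 1  [DA · BC = -307/3 ∩ 2·signedArea(DAB) = -272/3]
   → D = (-5/3, 1)

D = (-5/3, 1)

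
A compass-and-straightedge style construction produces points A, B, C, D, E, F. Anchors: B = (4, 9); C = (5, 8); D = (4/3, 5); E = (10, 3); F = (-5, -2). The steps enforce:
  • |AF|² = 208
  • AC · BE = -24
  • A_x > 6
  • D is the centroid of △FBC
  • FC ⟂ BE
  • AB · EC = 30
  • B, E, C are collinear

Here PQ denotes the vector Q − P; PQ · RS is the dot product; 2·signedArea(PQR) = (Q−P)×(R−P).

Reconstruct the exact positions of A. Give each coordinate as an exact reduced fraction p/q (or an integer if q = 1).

1. A_x = 7  [line -6·x + 6·y + 6 = 0 ∩ |AF|² = 208]
2. A_y = 6  [line -6·x + 6·y + 6 = 0 ∩ |AF|² = 208]
   → A = (7, 6)

A = (7, 6)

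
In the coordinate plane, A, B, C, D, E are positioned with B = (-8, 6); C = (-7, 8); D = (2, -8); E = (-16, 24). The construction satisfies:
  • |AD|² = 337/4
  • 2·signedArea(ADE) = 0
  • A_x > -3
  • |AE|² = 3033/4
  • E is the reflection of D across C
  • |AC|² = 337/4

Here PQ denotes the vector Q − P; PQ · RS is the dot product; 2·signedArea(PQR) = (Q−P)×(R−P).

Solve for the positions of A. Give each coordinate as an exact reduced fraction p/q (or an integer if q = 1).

1. A_x = -5/2  [line -32·x + -18·y + -80 = 0 ∩ |AE|² = 3033/4]
2. A_y = 0  [line -32·x + -18·y + -80 = 0 ∩ |AE|² = 3033/4]
   → A = (-5/2, 0)

A = (-5/2, 0)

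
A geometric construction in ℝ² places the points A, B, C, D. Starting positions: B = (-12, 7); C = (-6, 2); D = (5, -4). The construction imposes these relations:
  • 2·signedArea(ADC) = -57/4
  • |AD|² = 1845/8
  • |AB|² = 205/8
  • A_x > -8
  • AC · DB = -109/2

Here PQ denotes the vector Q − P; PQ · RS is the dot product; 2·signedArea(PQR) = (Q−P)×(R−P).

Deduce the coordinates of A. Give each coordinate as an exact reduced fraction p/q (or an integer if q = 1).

A = (-31/4, 17/4)

1. A_x = -31/4  [2·signedArea(ADC) = -57/4 ∩ AC · DB = -109/2]
2. A_y = 17/4  [2·signedArea(ADC) = -57/4 ∩ AC · DB = -109/2]
   → A = (-31/4, 17/4)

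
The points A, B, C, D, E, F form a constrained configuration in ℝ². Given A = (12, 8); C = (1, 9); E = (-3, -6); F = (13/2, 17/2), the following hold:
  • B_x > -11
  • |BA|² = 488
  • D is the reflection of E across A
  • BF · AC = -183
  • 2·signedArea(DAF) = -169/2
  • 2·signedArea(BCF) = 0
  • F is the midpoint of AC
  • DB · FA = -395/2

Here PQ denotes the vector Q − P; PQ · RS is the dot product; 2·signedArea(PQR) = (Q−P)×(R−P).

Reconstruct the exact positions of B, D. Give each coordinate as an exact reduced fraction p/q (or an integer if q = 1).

1. B_x = -10  [2·signedArea(BCF) = 0 ∩ BF · AC = -183]
2. B_y = 10  [2·signedArea(BCF) = 0 ∩ BF · AC = -183]
   → B = (-10, 10)
3. D_x = 27  [D is the reflection of E across A]
4. D_y = 22  [D is the reflection of E across A]
   → D = (27, 22)

B = (-10, 10)
D = (27, 22)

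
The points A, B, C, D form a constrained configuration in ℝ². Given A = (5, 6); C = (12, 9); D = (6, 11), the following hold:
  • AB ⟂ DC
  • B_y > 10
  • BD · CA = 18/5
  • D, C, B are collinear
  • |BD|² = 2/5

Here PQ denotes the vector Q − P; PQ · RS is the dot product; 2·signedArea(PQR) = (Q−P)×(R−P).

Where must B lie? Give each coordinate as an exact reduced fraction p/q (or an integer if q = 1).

B = (33/5, 54/5)

1. B_x = 33/5  [D, C, B are collinear ∩ AB ⟂ DC]
2. B_y = 54/5  [D, C, B are collinear ∩ AB ⟂ DC]
   → B = (33/5, 54/5)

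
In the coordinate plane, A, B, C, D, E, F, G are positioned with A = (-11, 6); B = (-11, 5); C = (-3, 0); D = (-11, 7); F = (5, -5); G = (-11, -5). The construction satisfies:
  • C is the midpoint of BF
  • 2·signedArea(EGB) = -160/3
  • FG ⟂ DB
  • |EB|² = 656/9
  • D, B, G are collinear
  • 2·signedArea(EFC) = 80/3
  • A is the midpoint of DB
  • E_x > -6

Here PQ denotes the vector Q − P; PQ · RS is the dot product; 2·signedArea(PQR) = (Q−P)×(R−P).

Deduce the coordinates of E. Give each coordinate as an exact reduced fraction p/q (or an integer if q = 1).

1. E_x = -17/3  [2·signedArea(EGB) = -160/3 ∩ 2·signedArea(EFC) = 80/3]
2. E_y = -5/3  [2·signedArea(EGB) = -160/3 ∩ 2·signedArea(EFC) = 80/3]
   → E = (-17/3, -5/3)

E = (-17/3, -5/3)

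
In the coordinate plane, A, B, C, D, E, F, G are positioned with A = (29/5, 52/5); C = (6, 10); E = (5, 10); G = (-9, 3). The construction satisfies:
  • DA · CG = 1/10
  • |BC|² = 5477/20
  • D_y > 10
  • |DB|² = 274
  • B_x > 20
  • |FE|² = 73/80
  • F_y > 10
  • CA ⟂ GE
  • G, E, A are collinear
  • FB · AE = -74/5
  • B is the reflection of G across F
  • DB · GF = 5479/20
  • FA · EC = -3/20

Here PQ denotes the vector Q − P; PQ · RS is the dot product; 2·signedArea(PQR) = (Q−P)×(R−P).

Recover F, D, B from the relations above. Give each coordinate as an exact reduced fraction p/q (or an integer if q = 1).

B = (209/10, 86/5)
D = (59/10, 51/5)
F = (119/20, 101/10)

1. F_x = 119/20  [FA · EC = -3/20]
2. F_y = 101/10  [|FE|² = 73/80]
   → F = (119/20, 101/10)
3. B_x = 209/10  [FB · AE = -74/5 ∩ B is the reflection of G across F]
4. B_y = 86/5  [FB · AE = -74/5 ∩ B is the reflection of G across F]
   → B = (209/10, 86/5)
5. D_x = 59/10  [DA · CG = 1/10 ∩ DB · GF = 5479/20]
6. D_y = 51/5  [DA · CG = 1/10 ∩ DB · GF = 5479/20]
   → D = (59/10, 51/5)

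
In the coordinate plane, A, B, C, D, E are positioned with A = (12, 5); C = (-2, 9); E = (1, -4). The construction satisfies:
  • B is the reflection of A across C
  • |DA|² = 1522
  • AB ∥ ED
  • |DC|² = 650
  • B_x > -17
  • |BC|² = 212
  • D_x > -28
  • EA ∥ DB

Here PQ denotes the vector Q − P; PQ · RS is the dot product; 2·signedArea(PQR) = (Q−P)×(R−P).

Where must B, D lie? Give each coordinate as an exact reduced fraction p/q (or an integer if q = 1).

1. B_x = -16  [B is the reflection of A across C]
2. B_y = 13  [B is the reflection of A across C]
   → B = (-16, 13)
3. D_x = -27  [EA ∥ DB ∩ AB ∥ ED]
4. D_y = 4  [EA ∥ DB ∩ AB ∥ ED]
   → D = (-27, 4)

B = (-16, 13)
D = (-27, 4)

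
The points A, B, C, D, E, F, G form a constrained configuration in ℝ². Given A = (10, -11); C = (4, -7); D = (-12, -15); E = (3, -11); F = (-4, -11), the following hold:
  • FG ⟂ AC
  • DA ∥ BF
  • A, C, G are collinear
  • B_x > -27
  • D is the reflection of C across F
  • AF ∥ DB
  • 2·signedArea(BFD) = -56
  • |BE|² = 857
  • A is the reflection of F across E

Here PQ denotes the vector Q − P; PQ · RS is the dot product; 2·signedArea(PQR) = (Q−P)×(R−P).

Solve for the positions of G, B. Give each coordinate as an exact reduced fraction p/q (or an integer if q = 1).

B = (-26, -15)
G = (4/13, -59/13)

1. G_x = 4/13  [A, C, G are collinear ∩ FG ⟂ AC]
2. G_y = -59/13  [A, C, G are collinear ∩ FG ⟂ AC]
   → G = (4/13, -59/13)
3. B_x = -26  [DA ∥ BF ∩ AF ∥ DB]
4. B_y = -15  [DA ∥ BF ∩ AF ∥ DB]
   → B = (-26, -15)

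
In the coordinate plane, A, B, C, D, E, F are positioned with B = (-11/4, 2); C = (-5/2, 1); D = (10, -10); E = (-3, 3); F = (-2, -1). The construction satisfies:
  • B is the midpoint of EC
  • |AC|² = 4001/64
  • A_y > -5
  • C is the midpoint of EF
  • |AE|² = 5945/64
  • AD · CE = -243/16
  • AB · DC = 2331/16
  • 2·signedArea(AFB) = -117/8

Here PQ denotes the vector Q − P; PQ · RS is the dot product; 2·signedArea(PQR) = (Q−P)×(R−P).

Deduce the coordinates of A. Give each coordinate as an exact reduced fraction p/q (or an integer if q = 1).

A = (29/8, -4)

1. A_x = 29/8  [2·signedArea(AFB) = -117/8 ∩ AD · CE = -243/16]
2. A_y = -4  [2·signedArea(AFB) = -117/8 ∩ AD · CE = -243/16]
   → A = (29/8, -4)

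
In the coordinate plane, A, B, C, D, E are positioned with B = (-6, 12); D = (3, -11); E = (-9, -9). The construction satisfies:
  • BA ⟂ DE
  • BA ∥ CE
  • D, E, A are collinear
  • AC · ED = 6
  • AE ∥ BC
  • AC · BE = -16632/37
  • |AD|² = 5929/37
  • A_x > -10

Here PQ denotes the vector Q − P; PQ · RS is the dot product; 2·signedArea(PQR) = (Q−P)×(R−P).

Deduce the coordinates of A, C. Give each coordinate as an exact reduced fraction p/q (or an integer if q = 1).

1. A_x = -351/37  [D, E, A are collinear ∩ BA ⟂ DE]
2. A_y = -330/37  [D, E, A are collinear ∩ BA ⟂ DE]
   → A = (-351/37, -330/37)
3. C_x = -204/37  [BA ∥ CE ∩ AE ∥ BC]
4. C_y = 441/37  [BA ∥ CE ∩ AE ∥ BC]
   → C = (-204/37, 441/37)

A = (-351/37, -330/37)
C = (-204/37, 441/37)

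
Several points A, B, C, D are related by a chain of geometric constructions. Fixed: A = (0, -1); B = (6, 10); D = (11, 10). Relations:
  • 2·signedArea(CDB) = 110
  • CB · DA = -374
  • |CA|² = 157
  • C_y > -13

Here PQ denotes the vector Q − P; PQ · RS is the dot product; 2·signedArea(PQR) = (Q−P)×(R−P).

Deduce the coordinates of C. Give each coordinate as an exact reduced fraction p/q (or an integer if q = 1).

1. C_x = -6  [CB · DA = -374 ∩ 2·signedArea(CDB) = 110]
2. C_y = -12  [CB · DA = -374 ∩ 2·signedArea(CDB) = 110]
   → C = (-6, -12)

C = (-6, -12)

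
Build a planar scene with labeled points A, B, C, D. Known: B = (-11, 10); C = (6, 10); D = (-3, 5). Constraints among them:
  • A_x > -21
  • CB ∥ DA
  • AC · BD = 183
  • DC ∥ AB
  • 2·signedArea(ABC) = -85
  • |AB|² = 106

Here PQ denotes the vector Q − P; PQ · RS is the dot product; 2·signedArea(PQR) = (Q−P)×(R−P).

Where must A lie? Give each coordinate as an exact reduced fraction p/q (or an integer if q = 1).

A = (-20, 5)

1. A_x = -20  [DC ∥ AB ∩ CB ∥ DA]
2. A_y = 5  [DC ∥ AB ∩ CB ∥ DA]
   → A = (-20, 5)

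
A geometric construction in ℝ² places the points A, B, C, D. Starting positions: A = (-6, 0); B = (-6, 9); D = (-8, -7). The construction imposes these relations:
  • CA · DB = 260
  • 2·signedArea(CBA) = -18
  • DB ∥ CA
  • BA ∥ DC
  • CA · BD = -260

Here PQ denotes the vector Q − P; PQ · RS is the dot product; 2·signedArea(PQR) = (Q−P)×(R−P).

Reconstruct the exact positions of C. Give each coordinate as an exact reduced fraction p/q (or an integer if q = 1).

1. C_x = -8  [DB ∥ CA ∩ BA ∥ DC]
2. C_y = -16  [DB ∥ CA ∩ BA ∥ DC]
   → C = (-8, -16)

C = (-8, -16)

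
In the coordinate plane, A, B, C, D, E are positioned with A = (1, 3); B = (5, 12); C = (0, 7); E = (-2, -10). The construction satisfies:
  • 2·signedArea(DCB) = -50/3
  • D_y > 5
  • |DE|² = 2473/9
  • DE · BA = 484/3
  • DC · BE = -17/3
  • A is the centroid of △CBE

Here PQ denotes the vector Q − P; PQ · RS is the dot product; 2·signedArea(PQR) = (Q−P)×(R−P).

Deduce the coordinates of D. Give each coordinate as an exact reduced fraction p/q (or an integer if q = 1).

1. D_x = 7/3  [2·signedArea(DCB) = -50/3 ∩ DC · BE = -17/3]
2. D_y = 6  [2·signedArea(DCB) = -50/3 ∩ DC · BE = -17/3]
   → D = (7/3, 6)

D = (7/3, 6)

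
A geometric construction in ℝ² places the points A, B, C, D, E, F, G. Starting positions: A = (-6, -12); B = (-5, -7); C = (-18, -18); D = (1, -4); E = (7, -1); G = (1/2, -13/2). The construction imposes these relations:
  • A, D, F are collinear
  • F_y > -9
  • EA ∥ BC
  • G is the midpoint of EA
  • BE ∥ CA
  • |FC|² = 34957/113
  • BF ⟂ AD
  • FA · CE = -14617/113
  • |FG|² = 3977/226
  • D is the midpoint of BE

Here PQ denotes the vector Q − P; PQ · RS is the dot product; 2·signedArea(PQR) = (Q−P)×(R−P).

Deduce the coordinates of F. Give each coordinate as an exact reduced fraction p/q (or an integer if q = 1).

F = (-349/113, -980/113)

1. F_x = -349/113  [A, D, F are collinear ∩ BF ⟂ AD]
2. F_y = -980/113  [A, D, F are collinear ∩ BF ⟂ AD]
   → F = (-349/113, -980/113)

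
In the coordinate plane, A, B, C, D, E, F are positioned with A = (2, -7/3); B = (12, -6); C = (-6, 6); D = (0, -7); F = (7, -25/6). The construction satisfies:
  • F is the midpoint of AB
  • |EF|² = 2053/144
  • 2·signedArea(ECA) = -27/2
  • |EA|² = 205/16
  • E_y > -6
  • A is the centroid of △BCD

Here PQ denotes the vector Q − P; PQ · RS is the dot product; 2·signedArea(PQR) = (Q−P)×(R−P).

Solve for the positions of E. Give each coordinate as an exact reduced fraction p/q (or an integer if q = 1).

E = (7/2, -67/12)

1. E_x = 7/2  [line 25/3·x + 8·y + 31/2 = 0 ∩ |EF|² = 2053/144]
2. E_y = -67/12  [line 25/3·x + 8·y + 31/2 = 0 ∩ |EF|² = 2053/144]
   → E = (7/2, -67/12)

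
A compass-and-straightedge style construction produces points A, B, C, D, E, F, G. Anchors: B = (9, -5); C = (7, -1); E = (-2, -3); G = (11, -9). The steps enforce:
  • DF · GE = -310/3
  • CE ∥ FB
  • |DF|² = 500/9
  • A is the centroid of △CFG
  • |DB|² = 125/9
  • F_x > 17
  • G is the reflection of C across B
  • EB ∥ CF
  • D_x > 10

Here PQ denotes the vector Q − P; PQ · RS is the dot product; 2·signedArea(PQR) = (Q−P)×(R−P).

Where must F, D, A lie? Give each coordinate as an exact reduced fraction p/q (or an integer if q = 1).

A = (12, -13/3)
D = (32/3, -5/3)
F = (18, -3)

1. F_x = 18  [CE ∥ FB ∩ EB ∥ CF]
2. F_y = -3  [CE ∥ FB ∩ EB ∥ CF]
   → F = (18, -3)
3. D_x = 32/3  [line 13·x + -6·y + -446/3 = 0 ∩ |DB|² = 125/9]
4. D_y = -5/3  [line 13·x + -6·y + -446/3 = 0 ∩ |DB|² = 125/9]
   → D = (32/3, -5/3)
5. A_x = 12  [A is the centroid of △CFG]
6. A_y = -13/3  [A is the centroid of △CFG]
   → A = (12, -13/3)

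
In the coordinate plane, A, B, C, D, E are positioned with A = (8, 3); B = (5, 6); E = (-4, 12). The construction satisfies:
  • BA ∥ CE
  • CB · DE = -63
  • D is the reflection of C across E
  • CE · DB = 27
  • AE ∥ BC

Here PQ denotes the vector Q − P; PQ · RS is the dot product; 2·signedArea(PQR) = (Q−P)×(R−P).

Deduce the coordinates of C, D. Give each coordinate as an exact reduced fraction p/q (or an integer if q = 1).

C = (-7, 15)
D = (-1, 9)

1. C_x = -7  [BA ∥ CE ∩ AE ∥ BC]
2. C_y = 15  [BA ∥ CE ∩ AE ∥ BC]
   → C = (-7, 15)
3. D_x = -1  [D is the reflection of C across E]
4. D_y = 9  [D is the reflection of C across E]
   → D = (-1, 9)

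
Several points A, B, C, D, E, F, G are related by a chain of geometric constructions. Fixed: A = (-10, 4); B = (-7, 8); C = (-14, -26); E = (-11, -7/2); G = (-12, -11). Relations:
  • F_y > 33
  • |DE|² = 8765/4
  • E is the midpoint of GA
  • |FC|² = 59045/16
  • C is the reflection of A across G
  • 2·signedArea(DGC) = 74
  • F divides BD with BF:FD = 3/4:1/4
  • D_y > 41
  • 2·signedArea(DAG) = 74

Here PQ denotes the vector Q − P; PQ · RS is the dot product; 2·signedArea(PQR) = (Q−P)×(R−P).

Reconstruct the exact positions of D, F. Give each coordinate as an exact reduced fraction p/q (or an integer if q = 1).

D = (0, 42)
F = (-7/4, 67/2)

1. D_x = 0  [line 15·x + -2·y + 84 = 0 ∩ |DE|² = 8765/4]
2. D_y = 42  [line 15·x + -2·y + 84 = 0 ∩ |DE|² = 8765/4]
   → D = (0, 42)
3. F_x = -7/4  [F divides BD with BF:FD = 3/4:1/4]
4. F_y = 67/2  [F divides BD with BF:FD = 3/4:1/4]
   → F = (-7/4, 67/2)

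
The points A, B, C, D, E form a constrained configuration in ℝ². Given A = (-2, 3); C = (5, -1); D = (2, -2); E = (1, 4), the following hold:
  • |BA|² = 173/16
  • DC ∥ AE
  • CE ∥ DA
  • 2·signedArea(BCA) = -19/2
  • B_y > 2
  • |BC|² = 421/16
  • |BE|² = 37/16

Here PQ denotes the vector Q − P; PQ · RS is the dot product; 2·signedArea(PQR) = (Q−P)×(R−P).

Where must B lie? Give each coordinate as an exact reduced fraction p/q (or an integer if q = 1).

1. B_x = 5/4  [line -4·x + -7·y + 45/2 = 0 ∩ |BC|² = 421/16]
2. B_y = 5/2  [line -4·x + -7·y + 45/2 = 0 ∩ |BC|² = 421/16]
   → B = (5/4, 5/2)

B = (5/4, 5/2)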